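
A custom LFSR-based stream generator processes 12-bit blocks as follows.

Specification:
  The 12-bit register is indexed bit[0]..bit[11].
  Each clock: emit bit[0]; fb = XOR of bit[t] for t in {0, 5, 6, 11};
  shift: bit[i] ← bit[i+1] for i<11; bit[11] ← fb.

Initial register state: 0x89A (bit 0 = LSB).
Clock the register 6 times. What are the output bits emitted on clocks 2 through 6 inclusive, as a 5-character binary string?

reg_0 = 0x89A
clock 1: out=0, reg = 0xC4D
clock 2: out=1, reg = 0xE26
clock 3: out=0, reg = 0x713
clock 4: out=1, reg = 0xB89
clock 5: out=1, reg = 0x5C4
clock 6: out=0, reg = 0xAE2

10110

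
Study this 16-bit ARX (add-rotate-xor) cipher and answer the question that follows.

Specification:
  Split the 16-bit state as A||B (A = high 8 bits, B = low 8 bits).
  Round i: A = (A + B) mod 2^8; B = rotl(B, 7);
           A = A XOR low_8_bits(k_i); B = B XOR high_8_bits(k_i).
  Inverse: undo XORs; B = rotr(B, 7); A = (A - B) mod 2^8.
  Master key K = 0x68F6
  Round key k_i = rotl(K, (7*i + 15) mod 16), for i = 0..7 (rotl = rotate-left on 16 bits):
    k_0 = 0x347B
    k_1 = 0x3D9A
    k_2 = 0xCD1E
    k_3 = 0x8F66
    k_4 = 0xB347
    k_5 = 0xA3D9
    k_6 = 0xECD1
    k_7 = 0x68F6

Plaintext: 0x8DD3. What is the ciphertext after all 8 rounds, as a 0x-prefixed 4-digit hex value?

s_0 = plaintext = 0x8DD3
s_1 = Round(s_0, k_0) = 0x1BDD
s_2 = Round(s_1, k_1) = 0x62D3
s_3 = Round(s_2, k_2) = 0x2B24
s_4 = Round(s_3, k_3) = 0x299D
s_5 = Round(s_4, k_4) = 0x817D
s_6 = Round(s_5, k_5) = 0x271D
s_7 = Round(s_6, k_6) = 0x9562
s_8 = Round(s_7, k_7) = 0x0159

0x0159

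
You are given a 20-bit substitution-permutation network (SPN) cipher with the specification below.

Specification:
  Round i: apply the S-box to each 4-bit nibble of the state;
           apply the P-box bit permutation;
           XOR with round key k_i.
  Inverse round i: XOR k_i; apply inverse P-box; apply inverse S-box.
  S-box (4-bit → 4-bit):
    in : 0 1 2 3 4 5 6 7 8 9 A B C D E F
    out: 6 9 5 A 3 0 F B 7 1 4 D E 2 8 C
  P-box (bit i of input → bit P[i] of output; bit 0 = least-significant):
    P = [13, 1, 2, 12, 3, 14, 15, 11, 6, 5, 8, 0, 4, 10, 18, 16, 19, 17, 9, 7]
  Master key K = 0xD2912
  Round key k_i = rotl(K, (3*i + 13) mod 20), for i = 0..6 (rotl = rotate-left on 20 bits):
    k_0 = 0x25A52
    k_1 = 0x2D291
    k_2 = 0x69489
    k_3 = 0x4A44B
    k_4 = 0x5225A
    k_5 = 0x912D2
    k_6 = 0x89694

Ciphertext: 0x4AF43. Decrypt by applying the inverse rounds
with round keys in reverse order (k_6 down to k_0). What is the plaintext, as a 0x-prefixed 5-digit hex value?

s_0 = ciphertext = 0x4AF43
s_1 = InvRound(s_0, k_6) = 0x12BE6
s_2 = InvRound(s_1, k_5) = 0x990EB
s_3 = InvRound(s_2, k_4) = 0xB23A1
s_4 = InvRound(s_3, k_3) = 0x6C82D
s_5 = InvRound(s_4, k_2) = 0xEDD3F
s_6 = InvRound(s_5, k_1) = 0xB0010
s_7 = InvRound(s_6, k_0) = 0x2E933

0x2E933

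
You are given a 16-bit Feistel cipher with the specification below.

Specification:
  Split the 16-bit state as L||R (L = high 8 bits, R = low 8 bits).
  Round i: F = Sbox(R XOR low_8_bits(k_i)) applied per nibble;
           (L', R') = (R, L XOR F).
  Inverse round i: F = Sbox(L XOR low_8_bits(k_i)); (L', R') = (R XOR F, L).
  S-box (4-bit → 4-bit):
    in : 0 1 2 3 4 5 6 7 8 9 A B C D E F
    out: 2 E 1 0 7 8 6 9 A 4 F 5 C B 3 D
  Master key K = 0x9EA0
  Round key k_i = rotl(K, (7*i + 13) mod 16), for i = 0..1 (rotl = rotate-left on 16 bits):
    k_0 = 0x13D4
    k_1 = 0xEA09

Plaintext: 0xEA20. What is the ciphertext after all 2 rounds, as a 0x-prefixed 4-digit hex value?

0x3D27

s_0 = plaintext = 0xEA20
s_1 = Round(s_0, k_0) = 0x203D
s_2 = Round(s_1, k_1) = 0x3D27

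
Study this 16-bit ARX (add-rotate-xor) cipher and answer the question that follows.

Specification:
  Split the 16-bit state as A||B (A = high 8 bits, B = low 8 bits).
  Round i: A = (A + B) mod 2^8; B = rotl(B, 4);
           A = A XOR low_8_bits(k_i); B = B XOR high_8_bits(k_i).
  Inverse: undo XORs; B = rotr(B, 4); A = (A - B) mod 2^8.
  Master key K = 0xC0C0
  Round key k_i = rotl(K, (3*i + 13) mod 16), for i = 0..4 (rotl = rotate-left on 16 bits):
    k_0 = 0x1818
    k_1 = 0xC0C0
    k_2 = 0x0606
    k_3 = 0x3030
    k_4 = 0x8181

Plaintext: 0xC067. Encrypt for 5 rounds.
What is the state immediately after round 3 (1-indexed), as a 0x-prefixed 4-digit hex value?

s_0 = plaintext = 0xC067
s_1 = Round(s_0, k_0) = 0x3F6E
s_2 = Round(s_1, k_1) = 0x6D26
s_3 = Round(s_2, k_2) = 0x9564
s_4 = Round(s_3, k_3) = 0xC976
s_5 = Round(s_4, k_4) = 0xBEE6

0x9564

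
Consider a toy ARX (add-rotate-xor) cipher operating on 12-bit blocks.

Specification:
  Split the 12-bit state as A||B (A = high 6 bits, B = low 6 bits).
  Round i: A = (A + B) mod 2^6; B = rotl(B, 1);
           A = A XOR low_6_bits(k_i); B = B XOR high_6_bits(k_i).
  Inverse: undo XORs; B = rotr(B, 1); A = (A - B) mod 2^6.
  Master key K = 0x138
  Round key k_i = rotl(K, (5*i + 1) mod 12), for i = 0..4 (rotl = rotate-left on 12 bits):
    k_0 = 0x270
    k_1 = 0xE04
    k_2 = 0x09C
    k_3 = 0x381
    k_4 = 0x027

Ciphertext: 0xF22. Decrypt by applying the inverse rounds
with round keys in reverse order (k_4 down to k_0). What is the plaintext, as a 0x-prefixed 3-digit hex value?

s_0 = ciphertext = 0xF22
s_1 = InvRound(s_0, k_4) = 0x291
s_2 = InvRound(s_1, k_3) = 0x72F
s_3 = InvRound(s_2, k_2) = 0x2B6
s_4 = InvRound(s_3, k_1) = 0x1C7
s_5 = InvRound(s_4, k_0) = 0xC07

0xC07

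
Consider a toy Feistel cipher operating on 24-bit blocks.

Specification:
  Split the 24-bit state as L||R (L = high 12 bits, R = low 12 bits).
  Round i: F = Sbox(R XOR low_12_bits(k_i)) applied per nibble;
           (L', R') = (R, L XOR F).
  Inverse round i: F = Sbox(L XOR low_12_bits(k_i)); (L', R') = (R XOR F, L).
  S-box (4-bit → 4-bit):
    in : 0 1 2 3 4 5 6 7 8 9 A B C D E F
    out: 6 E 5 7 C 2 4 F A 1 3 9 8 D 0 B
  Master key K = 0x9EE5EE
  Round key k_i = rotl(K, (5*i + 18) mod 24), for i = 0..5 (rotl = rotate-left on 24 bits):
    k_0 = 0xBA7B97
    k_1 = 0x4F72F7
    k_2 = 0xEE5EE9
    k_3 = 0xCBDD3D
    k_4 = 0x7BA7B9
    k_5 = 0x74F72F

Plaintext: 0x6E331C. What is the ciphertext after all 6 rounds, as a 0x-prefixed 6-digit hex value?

0x9C2BF1

s_0 = plaintext = 0x6E331C
s_1 = Round(s_0, k_0) = 0x31CC4A
s_2 = Round(s_1, k_1) = 0xC4A381
s_3 = Round(s_2, k_2) = 0x381100
s_4 = Round(s_3, k_3) = 0x100BFC
s_5 = Round(s_4, k_4) = 0xBFC9C2
s_6 = Round(s_5, k_5) = 0x9C2BF1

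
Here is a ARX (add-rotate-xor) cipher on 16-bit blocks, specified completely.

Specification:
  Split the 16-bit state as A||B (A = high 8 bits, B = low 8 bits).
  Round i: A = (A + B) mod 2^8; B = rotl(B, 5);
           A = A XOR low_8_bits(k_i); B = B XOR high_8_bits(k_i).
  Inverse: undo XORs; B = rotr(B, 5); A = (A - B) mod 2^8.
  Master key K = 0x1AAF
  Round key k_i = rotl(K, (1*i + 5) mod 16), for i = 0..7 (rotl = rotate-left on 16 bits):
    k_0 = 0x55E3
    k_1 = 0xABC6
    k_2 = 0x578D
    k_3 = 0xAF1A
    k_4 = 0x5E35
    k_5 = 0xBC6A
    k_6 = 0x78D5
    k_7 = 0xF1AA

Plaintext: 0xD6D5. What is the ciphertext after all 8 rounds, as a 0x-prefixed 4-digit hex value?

s_0 = plaintext = 0xD6D5
s_1 = Round(s_0, k_0) = 0x48EF
s_2 = Round(s_1, k_1) = 0xF156
s_3 = Round(s_2, k_2) = 0xCA9D
s_4 = Round(s_3, k_3) = 0x7D1C
s_5 = Round(s_4, k_4) = 0xACDD
s_6 = Round(s_5, k_5) = 0xE307
s_7 = Round(s_6, k_6) = 0x3F98
s_8 = Round(s_7, k_7) = 0x7DE2

0x7DE2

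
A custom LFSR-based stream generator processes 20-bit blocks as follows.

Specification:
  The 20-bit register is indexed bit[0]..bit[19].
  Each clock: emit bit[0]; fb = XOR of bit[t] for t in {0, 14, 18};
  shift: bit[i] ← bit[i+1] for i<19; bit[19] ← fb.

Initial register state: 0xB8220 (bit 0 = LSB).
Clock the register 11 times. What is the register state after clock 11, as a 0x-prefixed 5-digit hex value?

0xDF970

reg_0 = 0xB8220
clock 1: out=0, reg = 0x5C110
clock 2: out=0, reg = 0x2E088
clock 3: out=0, reg = 0x97044
clock 4: out=0, reg = 0xCB822
clock 5: out=0, reg = 0xE5C11
clock 6: out=1, reg = 0xF2E08
clock 7: out=0, reg = 0xF9704
clock 8: out=0, reg = 0xFCB82
clock 9: out=0, reg = 0x7E5C1
clock 10: out=1, reg = 0xBF2E0
clock 11: out=0, reg = 0xDF970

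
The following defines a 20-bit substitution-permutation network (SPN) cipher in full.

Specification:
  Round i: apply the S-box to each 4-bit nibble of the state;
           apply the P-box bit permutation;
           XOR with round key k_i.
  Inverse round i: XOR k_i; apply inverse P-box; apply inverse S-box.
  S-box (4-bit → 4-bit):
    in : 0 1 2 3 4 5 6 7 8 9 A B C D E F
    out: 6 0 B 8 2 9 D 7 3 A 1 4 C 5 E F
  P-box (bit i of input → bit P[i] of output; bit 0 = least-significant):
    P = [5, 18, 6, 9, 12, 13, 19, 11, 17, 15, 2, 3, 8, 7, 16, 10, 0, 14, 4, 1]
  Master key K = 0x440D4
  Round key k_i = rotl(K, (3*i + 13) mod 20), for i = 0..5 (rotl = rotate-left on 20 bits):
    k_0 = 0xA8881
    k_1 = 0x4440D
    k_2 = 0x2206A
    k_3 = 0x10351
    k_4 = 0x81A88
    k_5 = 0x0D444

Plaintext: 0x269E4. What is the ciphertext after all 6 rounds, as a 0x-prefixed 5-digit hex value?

s_0 = plaintext = 0x269E4
s_1 = Round(s_0, k_0) = 0x7658A
s_2 = Round(s_1, k_1) = 0x73134
s_3 = Round(s_2, k_2) = 0x66C7B
s_4 = Round(s_3, k_3) = 0x8360E
s_5 = Round(s_4, k_4) = 0x67CC5
s_6 = Round(s_5, k_5) = 0x9DFFB

0x9DFFB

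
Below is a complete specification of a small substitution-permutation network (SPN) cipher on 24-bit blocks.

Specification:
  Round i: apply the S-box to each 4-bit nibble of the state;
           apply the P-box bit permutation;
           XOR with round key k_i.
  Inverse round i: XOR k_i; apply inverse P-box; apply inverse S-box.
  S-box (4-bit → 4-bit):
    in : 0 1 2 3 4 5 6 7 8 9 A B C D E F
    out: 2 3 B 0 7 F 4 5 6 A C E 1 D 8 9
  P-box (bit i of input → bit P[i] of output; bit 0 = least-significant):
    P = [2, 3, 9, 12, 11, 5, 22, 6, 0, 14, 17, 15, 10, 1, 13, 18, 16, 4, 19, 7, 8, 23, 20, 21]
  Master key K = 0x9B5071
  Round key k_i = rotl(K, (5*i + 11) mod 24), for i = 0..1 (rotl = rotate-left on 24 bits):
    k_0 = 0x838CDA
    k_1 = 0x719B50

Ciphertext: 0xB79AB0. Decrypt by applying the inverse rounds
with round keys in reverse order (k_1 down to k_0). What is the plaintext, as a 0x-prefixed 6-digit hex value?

0x87A128

s_0 = ciphertext = 0xB79AB0
s_1 = InvRound(s_0, k_1) = 0x1EE6B3
s_2 = InvRound(s_1, k_0) = 0x87A128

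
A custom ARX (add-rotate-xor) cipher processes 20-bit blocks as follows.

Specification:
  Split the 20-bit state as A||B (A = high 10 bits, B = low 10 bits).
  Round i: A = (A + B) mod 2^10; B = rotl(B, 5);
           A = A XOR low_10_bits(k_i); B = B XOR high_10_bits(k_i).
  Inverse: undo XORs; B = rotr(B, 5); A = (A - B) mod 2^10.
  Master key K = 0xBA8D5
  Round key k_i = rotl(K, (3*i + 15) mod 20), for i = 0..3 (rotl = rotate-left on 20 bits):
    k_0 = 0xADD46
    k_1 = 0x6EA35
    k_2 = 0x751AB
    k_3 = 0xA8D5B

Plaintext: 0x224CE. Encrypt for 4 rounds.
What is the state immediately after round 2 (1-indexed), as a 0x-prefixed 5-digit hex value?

0x6DF81

s_0 = plaintext = 0x224CE
s_1 = Round(s_0, k_0) = 0x04771
s_2 = Round(s_1, k_1) = 0x6DF81
s_3 = Round(s_2, k_2) = 0x24DE8
s_4 = Round(s_3, k_3) = 0xC83AC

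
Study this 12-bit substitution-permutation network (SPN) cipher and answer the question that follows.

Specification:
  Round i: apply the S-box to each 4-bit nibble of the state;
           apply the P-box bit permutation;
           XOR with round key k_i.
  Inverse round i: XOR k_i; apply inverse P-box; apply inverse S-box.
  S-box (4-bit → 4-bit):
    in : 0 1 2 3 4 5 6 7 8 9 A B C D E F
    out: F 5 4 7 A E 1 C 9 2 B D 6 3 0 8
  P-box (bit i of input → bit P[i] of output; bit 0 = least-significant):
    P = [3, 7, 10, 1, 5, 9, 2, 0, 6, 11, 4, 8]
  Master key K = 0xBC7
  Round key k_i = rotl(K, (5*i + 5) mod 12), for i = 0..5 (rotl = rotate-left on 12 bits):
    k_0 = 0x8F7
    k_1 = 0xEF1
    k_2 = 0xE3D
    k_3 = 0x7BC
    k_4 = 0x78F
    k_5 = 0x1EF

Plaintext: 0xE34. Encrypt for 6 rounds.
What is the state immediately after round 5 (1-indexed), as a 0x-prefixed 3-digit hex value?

0xB9E

s_0 = plaintext = 0xE34
s_1 = Round(s_0, k_0) = 0xA51
s_2 = Round(s_1, k_1) = 0x1BC
s_3 = Round(s_2, k_2) = 0xAC8
s_4 = Round(s_3, k_3) = 0xCF2
s_5 = Round(s_4, k_4) = 0xB9E
s_6 = Round(s_5, k_5) = 0x2BF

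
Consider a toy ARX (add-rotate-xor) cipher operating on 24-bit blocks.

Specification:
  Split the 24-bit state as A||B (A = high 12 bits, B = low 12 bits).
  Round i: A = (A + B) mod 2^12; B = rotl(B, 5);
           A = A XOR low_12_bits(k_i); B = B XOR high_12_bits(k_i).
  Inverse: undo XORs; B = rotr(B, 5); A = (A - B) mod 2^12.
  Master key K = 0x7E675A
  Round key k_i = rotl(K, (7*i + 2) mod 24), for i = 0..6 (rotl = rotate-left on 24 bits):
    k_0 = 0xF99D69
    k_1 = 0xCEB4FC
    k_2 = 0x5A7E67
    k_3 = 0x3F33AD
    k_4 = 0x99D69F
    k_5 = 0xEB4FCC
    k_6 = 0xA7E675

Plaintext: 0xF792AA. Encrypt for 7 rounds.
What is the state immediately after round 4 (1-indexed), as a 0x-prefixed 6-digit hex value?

s_0 = plaintext = 0xF792AA
s_1 = Round(s_0, k_0) = 0xF4AADC
s_2 = Round(s_1, k_1) = 0xEDA77E
s_3 = Round(s_2, k_2) = 0x83FA69
s_4 = Round(s_3, k_3) = 0x105EC7
s_5 = Round(s_4, k_4) = 0x953160
s_6 = Round(s_5, k_5) = 0x57F2B6
s_7 = Round(s_6, k_6) = 0xE40CBB

0x105EC7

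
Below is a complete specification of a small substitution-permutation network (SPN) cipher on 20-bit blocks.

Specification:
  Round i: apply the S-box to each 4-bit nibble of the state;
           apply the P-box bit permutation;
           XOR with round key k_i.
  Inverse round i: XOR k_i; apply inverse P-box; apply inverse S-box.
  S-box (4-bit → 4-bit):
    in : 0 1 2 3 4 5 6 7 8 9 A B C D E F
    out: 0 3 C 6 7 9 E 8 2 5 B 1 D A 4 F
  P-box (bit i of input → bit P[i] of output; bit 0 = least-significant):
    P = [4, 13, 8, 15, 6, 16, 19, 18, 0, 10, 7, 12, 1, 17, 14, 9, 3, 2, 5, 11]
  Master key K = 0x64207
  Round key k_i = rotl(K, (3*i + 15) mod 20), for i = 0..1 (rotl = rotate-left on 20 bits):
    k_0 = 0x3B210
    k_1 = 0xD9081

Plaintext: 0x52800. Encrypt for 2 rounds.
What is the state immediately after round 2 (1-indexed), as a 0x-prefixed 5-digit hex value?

s_0 = plaintext = 0x52800
s_1 = Round(s_0, k_0) = 0x3FC18
s_2 = Round(s_1, k_1) = 0xEE266

0xEE266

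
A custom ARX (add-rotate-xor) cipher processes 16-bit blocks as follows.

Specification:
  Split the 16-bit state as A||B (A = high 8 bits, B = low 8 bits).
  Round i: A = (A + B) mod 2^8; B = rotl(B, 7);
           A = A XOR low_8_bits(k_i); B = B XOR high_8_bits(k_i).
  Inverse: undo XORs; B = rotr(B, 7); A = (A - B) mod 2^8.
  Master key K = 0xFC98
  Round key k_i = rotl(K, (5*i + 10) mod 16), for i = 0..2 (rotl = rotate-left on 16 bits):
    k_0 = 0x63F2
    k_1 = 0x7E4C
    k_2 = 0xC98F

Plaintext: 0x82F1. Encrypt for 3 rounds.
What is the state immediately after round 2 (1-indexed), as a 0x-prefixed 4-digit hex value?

s_0 = plaintext = 0x82F1
s_1 = Round(s_0, k_0) = 0x819B
s_2 = Round(s_1, k_1) = 0x50B3
s_3 = Round(s_2, k_2) = 0x8C10

0x50B3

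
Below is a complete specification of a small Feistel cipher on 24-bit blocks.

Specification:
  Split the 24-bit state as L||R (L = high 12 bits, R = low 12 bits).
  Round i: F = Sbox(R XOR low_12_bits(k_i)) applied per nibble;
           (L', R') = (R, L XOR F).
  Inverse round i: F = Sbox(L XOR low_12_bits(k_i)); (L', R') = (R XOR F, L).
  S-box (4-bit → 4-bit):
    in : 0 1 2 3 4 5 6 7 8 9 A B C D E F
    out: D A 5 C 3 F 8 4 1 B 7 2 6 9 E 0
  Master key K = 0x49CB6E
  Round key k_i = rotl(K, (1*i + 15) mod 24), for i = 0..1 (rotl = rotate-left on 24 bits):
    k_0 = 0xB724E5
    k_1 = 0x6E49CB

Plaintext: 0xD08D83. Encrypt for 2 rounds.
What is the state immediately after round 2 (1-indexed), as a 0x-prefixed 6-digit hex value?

s_0 = plaintext = 0xD08D83
s_1 = Round(s_0, k_0) = 0xD83680
s_2 = Round(s_1, k_1) = 0x680DB1

0x680DB1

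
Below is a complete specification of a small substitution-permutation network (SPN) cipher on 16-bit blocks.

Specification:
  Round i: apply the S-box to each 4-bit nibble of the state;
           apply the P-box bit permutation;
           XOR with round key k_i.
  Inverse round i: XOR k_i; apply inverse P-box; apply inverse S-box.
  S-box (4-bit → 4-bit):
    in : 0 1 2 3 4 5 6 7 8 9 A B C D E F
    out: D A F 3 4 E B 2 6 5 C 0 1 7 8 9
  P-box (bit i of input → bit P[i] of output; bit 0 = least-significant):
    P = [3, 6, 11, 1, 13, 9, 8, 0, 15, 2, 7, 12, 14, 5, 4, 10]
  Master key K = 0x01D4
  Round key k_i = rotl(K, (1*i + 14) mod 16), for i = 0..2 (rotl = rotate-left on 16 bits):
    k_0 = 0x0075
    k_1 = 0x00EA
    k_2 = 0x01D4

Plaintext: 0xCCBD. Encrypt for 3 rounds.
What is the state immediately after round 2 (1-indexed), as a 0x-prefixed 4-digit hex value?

0x6A26

s_0 = plaintext = 0xCCBD
s_1 = Round(s_0, k_0) = 0xC83D
s_2 = Round(s_1, k_1) = 0x6A26
s_3 = Round(s_2, k_2) = 0x763F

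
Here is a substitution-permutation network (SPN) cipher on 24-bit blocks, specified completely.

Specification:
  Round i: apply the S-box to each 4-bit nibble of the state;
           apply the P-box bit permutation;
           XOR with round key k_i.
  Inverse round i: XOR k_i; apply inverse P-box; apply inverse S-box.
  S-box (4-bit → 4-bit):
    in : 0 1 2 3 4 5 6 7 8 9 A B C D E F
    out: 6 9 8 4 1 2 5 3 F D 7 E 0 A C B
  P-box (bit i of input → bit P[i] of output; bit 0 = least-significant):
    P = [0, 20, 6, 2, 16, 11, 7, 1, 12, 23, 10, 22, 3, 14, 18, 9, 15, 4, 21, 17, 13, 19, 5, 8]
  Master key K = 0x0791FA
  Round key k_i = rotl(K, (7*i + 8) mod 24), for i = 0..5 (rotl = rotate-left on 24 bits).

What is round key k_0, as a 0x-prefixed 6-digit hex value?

K = 0x0791FA
k_0 = rotl(K, (7*0+8) mod 24) = rotl(K, 8) = 0x91FA07

0x91FA07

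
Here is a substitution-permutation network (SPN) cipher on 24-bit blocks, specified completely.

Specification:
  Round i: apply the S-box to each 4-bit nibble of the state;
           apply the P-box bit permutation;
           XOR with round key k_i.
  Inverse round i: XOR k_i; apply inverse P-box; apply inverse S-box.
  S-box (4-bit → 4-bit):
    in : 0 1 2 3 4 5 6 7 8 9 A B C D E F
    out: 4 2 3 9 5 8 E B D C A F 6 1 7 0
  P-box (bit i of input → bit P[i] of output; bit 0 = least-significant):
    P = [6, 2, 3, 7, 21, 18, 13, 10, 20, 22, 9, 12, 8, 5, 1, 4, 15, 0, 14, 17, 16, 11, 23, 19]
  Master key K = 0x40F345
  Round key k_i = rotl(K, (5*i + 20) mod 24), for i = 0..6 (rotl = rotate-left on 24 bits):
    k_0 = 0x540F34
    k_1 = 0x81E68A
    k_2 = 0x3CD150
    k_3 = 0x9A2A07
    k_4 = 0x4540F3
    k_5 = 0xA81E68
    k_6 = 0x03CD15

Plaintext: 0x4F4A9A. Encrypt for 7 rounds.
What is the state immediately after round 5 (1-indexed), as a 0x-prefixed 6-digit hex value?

0xF3D27A

s_0 = plaintext = 0x4F4A9A
s_1 = Round(s_0, k_0) = 0x953AB2
s_2 = Round(s_1, k_1) = 0x6FD3DE
s_3 = Round(s_2, k_2) = 0x84C81C
s_4 = Round(s_3, k_3) = 0x07F829
s_5 = Round(s_4, k_4) = 0xF3D27A
s_6 = Round(s_5, k_5) = 0xDE9BEC
s_7 = Round(s_6, k_6) = 0x763F0A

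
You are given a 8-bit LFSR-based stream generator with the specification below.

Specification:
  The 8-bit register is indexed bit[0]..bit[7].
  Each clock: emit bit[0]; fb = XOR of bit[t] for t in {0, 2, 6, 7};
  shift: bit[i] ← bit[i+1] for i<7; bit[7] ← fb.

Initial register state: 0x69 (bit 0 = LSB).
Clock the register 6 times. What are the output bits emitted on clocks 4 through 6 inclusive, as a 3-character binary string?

101

reg_0 = 0x69
clock 1: out=1, reg = 0x34
clock 2: out=0, reg = 0x9A
clock 3: out=0, reg = 0xCD
clock 4: out=1, reg = 0x66
clock 5: out=0, reg = 0x33
clock 6: out=1, reg = 0x99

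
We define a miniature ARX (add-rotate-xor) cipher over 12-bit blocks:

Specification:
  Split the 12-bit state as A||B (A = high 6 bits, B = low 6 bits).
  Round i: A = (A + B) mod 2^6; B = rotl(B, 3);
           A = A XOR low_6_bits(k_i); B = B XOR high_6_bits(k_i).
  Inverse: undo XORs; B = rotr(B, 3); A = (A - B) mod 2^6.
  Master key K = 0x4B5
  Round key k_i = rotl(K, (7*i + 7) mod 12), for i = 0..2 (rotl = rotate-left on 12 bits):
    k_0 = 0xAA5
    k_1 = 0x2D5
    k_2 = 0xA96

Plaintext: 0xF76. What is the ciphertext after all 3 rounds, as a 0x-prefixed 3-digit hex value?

s_0 = plaintext = 0xF76
s_1 = Round(s_0, k_0) = 0x59C
s_2 = Round(s_1, k_1) = 0x9E8
s_3 = Round(s_2, k_2) = 0x66F

0x66F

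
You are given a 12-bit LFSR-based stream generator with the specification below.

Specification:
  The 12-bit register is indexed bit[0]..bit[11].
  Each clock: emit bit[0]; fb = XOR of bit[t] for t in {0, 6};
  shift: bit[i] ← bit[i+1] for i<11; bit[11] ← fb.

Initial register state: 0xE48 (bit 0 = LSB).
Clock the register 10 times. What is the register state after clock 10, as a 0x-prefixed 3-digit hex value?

0x8C7

reg_0 = 0xE48
clock 1: out=0, reg = 0xF24
clock 2: out=0, reg = 0x792
clock 3: out=0, reg = 0x3C9
clock 4: out=1, reg = 0x1E4
clock 5: out=0, reg = 0x8F2
clock 6: out=0, reg = 0xC79
clock 7: out=1, reg = 0x63C
clock 8: out=0, reg = 0x31E
clock 9: out=0, reg = 0x18F
clock 10: out=1, reg = 0x8C7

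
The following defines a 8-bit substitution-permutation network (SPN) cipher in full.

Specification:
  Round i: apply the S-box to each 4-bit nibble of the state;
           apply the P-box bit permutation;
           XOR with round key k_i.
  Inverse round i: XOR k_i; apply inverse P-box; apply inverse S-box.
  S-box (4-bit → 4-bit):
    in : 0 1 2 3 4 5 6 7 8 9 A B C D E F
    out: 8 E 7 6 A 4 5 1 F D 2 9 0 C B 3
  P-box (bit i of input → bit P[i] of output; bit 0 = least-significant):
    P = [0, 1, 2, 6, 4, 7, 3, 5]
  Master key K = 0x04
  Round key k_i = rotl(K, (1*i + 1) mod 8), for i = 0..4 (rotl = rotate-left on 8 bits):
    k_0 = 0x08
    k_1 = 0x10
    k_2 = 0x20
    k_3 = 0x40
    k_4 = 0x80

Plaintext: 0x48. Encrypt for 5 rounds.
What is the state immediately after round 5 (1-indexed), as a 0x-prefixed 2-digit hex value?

0x84

s_0 = plaintext = 0x48
s_1 = Round(s_0, k_0) = 0xEF
s_2 = Round(s_1, k_1) = 0xA3
s_3 = Round(s_2, k_2) = 0xA6
s_4 = Round(s_3, k_3) = 0xC5
s_5 = Round(s_4, k_4) = 0x84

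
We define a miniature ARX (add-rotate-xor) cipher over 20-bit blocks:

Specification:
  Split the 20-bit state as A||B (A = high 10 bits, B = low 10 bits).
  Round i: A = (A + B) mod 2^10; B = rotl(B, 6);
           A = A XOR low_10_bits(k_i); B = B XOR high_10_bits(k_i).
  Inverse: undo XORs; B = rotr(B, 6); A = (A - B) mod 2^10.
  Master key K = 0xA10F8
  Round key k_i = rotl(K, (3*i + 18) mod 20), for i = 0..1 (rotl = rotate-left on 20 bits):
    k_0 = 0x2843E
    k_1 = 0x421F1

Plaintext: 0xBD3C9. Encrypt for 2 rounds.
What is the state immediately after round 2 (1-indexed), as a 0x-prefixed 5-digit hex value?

s_0 = plaintext = 0xBD3C9
s_1 = Round(s_0, k_0) = 0xA0EDD
s_2 = Round(s_1, k_1) = 0x24665

0x24665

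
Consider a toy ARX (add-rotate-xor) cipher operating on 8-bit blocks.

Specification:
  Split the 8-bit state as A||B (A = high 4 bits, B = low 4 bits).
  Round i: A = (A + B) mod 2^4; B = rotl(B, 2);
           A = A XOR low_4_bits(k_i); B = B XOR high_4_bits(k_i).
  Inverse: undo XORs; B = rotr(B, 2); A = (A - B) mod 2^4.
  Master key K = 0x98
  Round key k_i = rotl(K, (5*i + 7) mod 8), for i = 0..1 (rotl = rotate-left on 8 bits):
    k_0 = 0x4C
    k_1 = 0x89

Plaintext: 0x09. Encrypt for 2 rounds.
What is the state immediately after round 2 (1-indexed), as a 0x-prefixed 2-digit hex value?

s_0 = plaintext = 0x09
s_1 = Round(s_0, k_0) = 0x52
s_2 = Round(s_1, k_1) = 0xE0

0xE0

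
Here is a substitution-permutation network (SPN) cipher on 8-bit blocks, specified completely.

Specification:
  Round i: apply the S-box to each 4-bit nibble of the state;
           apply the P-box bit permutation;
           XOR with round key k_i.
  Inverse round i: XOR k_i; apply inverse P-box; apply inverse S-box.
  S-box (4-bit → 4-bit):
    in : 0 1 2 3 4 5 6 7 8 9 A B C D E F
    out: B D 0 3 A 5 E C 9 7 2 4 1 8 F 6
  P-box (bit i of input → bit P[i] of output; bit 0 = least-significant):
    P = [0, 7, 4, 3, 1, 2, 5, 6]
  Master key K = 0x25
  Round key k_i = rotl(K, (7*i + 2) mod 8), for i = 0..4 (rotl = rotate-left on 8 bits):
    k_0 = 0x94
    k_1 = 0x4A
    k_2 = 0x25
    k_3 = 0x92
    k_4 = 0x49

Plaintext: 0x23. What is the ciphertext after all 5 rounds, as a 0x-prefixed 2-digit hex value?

s_0 = plaintext = 0x23
s_1 = Round(s_0, k_0) = 0x15
s_2 = Round(s_1, k_1) = 0x39
s_3 = Round(s_2, k_2) = 0xB2
s_4 = Round(s_3, k_3) = 0xB2
s_5 = Round(s_4, k_4) = 0x69

0x69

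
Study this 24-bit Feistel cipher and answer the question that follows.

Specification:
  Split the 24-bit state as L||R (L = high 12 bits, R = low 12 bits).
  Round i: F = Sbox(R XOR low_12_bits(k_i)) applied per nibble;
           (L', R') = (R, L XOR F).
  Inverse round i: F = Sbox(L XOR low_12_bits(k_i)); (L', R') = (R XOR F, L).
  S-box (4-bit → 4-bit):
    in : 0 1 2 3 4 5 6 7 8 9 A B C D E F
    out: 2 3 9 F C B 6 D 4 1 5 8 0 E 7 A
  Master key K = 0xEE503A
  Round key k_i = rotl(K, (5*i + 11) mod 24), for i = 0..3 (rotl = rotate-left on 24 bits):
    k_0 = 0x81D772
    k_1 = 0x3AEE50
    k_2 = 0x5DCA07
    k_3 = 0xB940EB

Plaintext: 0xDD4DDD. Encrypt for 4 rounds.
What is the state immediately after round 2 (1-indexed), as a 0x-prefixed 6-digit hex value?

0x88EB3A

s_0 = plaintext = 0xDD4DDD
s_1 = Round(s_0, k_0) = 0xDDD88E
s_2 = Round(s_1, k_1) = 0x88EB3A
s_3 = Round(s_2, k_2) = 0xB3AB70
s_4 = Round(s_3, k_3) = 0xB70322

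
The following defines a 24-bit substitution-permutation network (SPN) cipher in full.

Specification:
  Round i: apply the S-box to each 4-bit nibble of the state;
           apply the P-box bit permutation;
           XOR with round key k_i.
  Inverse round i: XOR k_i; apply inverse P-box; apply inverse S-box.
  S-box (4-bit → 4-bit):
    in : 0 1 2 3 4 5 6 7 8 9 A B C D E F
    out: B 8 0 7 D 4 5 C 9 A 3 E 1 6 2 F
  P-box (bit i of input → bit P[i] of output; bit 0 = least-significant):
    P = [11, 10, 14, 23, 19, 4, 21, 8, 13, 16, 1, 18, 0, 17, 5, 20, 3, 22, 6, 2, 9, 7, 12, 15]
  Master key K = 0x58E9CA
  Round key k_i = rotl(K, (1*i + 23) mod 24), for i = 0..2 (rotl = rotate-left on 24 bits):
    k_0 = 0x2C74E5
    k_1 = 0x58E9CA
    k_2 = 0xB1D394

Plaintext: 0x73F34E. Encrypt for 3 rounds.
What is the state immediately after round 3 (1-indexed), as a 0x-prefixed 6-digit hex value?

0x2BAEF9

s_0 = plaintext = 0x73F34E
s_1 = Round(s_0, k_0) = 0x57C18E
s_2 = Round(s_1, k_1) = 0x54FC8F
s_3 = Round(s_2, k_2) = 0x2BAEF9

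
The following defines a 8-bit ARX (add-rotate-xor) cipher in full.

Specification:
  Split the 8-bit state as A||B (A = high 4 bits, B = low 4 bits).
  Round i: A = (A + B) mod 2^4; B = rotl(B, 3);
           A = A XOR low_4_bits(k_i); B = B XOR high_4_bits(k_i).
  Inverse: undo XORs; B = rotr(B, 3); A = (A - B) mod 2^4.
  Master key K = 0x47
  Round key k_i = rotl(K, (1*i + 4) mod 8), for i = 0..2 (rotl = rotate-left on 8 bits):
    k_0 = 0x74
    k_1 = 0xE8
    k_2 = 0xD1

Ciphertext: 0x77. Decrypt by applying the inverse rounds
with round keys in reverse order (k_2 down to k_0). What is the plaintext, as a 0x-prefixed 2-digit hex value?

s_0 = ciphertext = 0x77
s_1 = InvRound(s_0, k_2) = 0x15
s_2 = InvRound(s_1, k_1) = 0x27
s_3 = InvRound(s_2, k_0) = 0x60

0x60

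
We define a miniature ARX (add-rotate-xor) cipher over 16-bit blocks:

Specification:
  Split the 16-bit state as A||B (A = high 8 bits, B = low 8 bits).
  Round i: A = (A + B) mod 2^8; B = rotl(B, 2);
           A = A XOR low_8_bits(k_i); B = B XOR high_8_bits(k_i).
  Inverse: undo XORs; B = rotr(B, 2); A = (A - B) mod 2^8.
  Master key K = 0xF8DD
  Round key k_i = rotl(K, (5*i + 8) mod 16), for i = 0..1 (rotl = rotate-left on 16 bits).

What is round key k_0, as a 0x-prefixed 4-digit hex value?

0xDDF8

K = 0xF8DD
k_0 = rotl(K, (5*0+8) mod 16) = rotl(K, 8) = 0xDDF8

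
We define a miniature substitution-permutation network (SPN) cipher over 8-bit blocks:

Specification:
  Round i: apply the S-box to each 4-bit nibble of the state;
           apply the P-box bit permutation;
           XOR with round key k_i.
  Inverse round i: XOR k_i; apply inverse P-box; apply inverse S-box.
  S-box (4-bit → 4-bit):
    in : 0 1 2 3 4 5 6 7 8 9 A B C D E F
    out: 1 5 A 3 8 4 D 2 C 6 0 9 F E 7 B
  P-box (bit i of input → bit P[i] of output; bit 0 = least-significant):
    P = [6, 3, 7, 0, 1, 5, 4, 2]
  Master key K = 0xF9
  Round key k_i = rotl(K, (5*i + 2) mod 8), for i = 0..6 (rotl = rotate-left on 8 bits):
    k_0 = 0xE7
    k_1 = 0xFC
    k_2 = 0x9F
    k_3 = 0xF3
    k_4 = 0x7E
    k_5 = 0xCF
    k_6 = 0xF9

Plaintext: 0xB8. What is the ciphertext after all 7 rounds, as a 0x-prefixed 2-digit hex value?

s_0 = plaintext = 0xB8
s_1 = Round(s_0, k_0) = 0x60
s_2 = Round(s_1, k_1) = 0xAA
s_3 = Round(s_2, k_2) = 0x9F
s_4 = Round(s_3, k_3) = 0x8A
s_5 = Round(s_4, k_4) = 0x6A
s_6 = Round(s_5, k_5) = 0xD9
s_7 = Round(s_6, k_6) = 0x45

0x45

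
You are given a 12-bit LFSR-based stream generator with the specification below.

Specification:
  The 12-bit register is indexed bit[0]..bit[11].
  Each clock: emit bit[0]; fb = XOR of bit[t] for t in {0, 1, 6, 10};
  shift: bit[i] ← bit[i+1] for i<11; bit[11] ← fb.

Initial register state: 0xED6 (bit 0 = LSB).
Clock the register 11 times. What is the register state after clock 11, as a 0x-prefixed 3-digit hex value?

0x583

reg_0 = 0xED6
clock 1: out=0, reg = 0xF6B
clock 2: out=1, reg = 0x7B5
clock 3: out=1, reg = 0x3DA
clock 4: out=0, reg = 0x1ED
clock 5: out=1, reg = 0x0F6
clock 6: out=0, reg = 0x07B
clock 7: out=1, reg = 0x83D
clock 8: out=1, reg = 0xC1E
clock 9: out=0, reg = 0x60F
clock 10: out=1, reg = 0xB07
clock 11: out=1, reg = 0x583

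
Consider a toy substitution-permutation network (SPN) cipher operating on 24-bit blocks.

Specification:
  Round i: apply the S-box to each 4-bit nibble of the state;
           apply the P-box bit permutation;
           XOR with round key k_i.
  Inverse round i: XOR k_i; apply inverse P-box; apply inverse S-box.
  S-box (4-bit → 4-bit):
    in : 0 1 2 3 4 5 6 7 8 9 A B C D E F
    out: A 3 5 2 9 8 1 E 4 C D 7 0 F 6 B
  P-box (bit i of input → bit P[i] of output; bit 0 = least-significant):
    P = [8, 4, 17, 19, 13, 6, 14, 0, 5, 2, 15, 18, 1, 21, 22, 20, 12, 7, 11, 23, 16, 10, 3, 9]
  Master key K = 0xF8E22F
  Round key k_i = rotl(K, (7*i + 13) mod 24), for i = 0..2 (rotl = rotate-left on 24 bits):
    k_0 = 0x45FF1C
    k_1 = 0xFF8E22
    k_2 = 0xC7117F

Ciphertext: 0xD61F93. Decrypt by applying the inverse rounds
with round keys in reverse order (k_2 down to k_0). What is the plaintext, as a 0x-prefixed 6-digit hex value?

0x2057AB

s_0 = ciphertext = 0xD61F93
s_1 = InvRound(s_0, k_2) = 0xDE513C
s_2 = InvRound(s_1, k_1) = 0xD21E81
s_3 = InvRound(s_2, k_0) = 0x2057AB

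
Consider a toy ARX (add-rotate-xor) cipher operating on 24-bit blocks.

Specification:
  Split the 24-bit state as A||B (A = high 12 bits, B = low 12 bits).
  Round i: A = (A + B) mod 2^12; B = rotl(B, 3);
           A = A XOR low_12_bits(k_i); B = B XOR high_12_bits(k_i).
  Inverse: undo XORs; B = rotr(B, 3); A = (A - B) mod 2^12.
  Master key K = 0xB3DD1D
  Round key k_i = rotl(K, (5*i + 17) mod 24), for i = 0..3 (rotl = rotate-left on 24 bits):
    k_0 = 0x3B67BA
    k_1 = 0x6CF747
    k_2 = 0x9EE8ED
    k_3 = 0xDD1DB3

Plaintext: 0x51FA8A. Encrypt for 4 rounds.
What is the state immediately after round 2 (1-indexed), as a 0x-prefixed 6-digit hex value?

0x8B19D4

s_0 = plaintext = 0x51FA8A
s_1 = Round(s_0, k_0) = 0x8137E3
s_2 = Round(s_1, k_1) = 0x8B19D4
s_3 = Round(s_2, k_2) = 0xA6874A
s_4 = Round(s_3, k_3) = 0xC01782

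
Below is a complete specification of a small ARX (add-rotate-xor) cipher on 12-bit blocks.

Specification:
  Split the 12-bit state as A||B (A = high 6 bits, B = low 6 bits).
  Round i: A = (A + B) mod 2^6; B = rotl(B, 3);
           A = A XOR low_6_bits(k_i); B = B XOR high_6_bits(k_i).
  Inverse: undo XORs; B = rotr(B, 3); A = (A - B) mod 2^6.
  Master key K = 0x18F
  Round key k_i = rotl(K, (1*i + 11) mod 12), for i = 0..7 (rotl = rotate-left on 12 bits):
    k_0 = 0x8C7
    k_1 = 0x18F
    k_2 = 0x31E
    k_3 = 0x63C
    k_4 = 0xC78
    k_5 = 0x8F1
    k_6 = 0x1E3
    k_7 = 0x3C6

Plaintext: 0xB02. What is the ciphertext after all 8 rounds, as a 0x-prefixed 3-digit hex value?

0xE3B

s_0 = plaintext = 0xB02
s_1 = Round(s_0, k_0) = 0xA73
s_2 = Round(s_1, k_1) = 0x4D8
s_3 = Round(s_2, k_2) = 0xD4F
s_4 = Round(s_3, k_3) = 0xE21
s_5 = Round(s_4, k_4) = 0x87D
s_6 = Round(s_5, k_5) = 0xBCC
s_7 = Round(s_6, k_6) = 0x626
s_8 = Round(s_7, k_7) = 0xE3B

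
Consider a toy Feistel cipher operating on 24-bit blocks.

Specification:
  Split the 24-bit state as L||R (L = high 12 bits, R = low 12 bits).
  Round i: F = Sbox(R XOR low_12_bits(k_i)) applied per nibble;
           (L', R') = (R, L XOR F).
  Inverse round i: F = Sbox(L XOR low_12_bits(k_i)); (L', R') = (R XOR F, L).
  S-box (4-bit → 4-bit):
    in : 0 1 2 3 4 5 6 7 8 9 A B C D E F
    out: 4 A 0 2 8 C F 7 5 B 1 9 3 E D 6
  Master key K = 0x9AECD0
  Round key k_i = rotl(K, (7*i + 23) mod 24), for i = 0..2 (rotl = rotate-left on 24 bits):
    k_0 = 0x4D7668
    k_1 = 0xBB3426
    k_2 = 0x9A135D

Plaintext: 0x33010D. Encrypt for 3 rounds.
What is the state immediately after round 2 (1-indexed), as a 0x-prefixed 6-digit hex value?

s_0 = plaintext = 0x33010D
s_1 = Round(s_0, k_0) = 0x10D4CC
s_2 = Round(s_1, k_1) = 0x4CC5DC
s_3 = Round(s_2, k_2) = 0x5DCB96

0x4CC5DC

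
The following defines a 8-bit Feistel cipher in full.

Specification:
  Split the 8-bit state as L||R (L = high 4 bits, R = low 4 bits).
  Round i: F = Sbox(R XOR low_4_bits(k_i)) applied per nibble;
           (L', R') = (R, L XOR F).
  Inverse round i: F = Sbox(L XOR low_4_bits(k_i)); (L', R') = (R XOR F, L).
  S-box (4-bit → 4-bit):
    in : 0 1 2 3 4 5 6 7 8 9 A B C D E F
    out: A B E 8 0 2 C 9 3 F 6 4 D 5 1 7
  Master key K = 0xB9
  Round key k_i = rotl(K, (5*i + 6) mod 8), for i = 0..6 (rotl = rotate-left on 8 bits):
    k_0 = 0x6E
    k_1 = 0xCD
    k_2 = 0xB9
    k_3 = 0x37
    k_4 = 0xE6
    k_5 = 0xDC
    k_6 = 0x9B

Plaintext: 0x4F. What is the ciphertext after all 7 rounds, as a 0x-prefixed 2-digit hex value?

s_0 = plaintext = 0x4F
s_1 = Round(s_0, k_0) = 0xFF
s_2 = Round(s_1, k_1) = 0xF1
s_3 = Round(s_2, k_2) = 0x1C
s_4 = Round(s_3, k_3) = 0xC5
s_5 = Round(s_4, k_4) = 0x54
s_6 = Round(s_5, k_5) = 0x46
s_7 = Round(s_6, k_6) = 0x61

0x61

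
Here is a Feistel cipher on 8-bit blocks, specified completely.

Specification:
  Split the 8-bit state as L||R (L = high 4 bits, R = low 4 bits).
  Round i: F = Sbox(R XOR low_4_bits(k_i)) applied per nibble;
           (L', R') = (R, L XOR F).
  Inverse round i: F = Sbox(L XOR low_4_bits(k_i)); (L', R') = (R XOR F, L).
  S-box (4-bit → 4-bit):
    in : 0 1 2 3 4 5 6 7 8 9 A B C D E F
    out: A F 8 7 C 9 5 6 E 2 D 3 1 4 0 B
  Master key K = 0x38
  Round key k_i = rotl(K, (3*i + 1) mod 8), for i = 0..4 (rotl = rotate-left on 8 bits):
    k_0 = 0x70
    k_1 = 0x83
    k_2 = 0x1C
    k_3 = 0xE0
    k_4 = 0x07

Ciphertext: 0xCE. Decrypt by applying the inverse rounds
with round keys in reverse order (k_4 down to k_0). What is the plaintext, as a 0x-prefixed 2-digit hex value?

0xB0

s_0 = ciphertext = 0xCE
s_1 = InvRound(s_0, k_4) = 0xDC
s_2 = InvRound(s_1, k_3) = 0x8D
s_3 = InvRound(s_2, k_2) = 0x18
s_4 = InvRound(s_3, k_1) = 0x01
s_5 = InvRound(s_4, k_0) = 0xB0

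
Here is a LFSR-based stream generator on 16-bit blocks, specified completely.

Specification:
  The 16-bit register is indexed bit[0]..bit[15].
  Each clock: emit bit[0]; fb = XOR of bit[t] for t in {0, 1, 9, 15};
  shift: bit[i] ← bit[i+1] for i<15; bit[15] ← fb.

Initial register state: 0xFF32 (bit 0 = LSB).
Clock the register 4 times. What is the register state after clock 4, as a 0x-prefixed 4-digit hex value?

0x3FF3

reg_0 = 0xFF32
clock 1: out=0, reg = 0xFF99
clock 2: out=1, reg = 0xFFCC
clock 3: out=0, reg = 0x7FE6
clock 4: out=0, reg = 0x3FF3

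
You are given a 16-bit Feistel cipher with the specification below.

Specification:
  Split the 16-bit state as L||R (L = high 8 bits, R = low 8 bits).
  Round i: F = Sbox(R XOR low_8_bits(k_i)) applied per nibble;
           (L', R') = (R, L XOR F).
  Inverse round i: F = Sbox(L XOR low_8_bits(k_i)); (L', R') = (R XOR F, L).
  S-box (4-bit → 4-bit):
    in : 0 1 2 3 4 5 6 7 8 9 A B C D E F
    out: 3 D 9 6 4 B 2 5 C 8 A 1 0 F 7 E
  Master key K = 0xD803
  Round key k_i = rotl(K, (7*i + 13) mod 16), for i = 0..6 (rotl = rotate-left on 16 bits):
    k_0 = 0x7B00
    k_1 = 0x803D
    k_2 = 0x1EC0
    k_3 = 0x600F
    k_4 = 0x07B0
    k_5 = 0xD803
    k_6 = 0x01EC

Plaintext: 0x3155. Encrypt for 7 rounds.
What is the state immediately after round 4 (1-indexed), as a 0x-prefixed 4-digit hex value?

s_0 = plaintext = 0x3155
s_1 = Round(s_0, k_0) = 0x558A
s_2 = Round(s_1, k_1) = 0x8A40
s_3 = Round(s_2, k_2) = 0x4049
s_4 = Round(s_3, k_3) = 0x4902
s_5 = Round(s_4, k_4) = 0x0250
s_6 = Round(s_5, k_5) = 0x50B4
s_7 = Round(s_6, k_6) = 0xB4EC

0x4902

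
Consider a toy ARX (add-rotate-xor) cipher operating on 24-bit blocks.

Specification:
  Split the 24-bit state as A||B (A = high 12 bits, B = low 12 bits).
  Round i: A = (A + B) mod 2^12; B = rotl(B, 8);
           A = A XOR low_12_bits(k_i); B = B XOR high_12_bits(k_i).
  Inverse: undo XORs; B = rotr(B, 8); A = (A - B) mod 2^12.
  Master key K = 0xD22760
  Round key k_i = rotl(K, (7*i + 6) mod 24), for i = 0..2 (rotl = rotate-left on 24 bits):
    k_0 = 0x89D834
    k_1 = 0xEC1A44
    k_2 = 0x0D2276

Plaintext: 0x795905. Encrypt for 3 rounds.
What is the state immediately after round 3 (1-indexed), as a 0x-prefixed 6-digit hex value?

s_0 = plaintext = 0x795905
s_1 = Round(s_0, k_0) = 0x8AED0D
s_2 = Round(s_1, k_1) = 0xFFF311
s_3 = Round(s_2, k_2) = 0x1661E3

0x1661E3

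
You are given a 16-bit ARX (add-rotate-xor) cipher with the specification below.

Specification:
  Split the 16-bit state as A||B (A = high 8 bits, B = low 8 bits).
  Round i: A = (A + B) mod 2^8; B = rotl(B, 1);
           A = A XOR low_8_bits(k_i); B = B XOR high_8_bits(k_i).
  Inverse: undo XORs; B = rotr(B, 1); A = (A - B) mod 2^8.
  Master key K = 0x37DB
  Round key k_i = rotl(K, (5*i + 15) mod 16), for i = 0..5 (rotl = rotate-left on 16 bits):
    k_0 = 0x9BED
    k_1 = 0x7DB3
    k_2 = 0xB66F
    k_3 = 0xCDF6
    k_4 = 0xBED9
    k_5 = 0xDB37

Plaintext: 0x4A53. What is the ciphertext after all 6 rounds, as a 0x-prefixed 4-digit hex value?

s_0 = plaintext = 0x4A53
s_1 = Round(s_0, k_0) = 0x703D
s_2 = Round(s_1, k_1) = 0x1E07
s_3 = Round(s_2, k_2) = 0x4AB8
s_4 = Round(s_3, k_3) = 0xF4BC
s_5 = Round(s_4, k_4) = 0x69C7
s_6 = Round(s_5, k_5) = 0x0754

0x0754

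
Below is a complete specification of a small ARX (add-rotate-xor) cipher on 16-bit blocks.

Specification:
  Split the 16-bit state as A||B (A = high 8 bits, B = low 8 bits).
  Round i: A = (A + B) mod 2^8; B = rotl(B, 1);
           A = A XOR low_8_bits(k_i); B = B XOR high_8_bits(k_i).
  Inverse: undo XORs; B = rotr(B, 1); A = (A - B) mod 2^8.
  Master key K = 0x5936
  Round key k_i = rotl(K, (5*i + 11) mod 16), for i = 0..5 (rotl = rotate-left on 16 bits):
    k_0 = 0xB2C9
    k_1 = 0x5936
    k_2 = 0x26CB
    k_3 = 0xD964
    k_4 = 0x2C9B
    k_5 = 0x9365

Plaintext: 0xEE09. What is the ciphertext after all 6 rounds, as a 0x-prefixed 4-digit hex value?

0xCD1C

s_0 = plaintext = 0xEE09
s_1 = Round(s_0, k_0) = 0x3EA0
s_2 = Round(s_1, k_1) = 0xE818
s_3 = Round(s_2, k_2) = 0xCB16
s_4 = Round(s_3, k_3) = 0x85F5
s_5 = Round(s_4, k_4) = 0xE1C7
s_6 = Round(s_5, k_5) = 0xCD1C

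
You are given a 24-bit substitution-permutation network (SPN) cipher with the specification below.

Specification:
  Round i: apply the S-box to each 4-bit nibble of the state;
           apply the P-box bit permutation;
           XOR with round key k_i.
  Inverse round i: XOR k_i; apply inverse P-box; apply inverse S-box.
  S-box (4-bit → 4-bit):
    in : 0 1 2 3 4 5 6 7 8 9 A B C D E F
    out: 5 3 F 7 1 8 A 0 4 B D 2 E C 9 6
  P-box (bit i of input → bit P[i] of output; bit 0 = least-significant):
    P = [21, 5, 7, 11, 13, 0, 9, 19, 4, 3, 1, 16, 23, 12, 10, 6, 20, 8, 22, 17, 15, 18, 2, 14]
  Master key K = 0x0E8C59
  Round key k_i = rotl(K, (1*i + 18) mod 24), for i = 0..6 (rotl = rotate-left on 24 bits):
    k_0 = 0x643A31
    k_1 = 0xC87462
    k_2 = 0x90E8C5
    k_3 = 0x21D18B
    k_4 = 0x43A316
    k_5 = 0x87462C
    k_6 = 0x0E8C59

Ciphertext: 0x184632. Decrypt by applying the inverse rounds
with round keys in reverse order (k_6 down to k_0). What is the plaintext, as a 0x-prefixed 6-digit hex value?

s_0 = ciphertext = 0x184632
s_1 = InvRound(s_0, k_6) = 0x9E5FF6
s_2 = InvRound(s_1, k_5) = 0x71625D
s_3 = InvRound(s_2, k_4) = 0xE95FB4
s_4 = InvRound(s_3, k_3) = 0x0803C6
s_5 = InvRound(s_4, k_2) = 0xE14825
s_6 = InvRound(s_5, k_1) = 0x87CD9E
s_7 = InvRound(s_6, k_0) = 0xAC3C33

0xAC3C33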